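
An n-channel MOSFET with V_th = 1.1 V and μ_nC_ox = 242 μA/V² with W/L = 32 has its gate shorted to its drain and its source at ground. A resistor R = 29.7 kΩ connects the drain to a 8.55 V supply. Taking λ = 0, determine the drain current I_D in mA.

With gate tied to drain, V_GS = V_DS ≥ V_GS − V_th, so the device is in saturation.
k_n = μ_nC_ox · (W/L) = 7.744 mA/V².
KCL at the drain: ½ k_n (V_GS − V_th)² = (V_DD − V_GS)/R.
Let x = V_GS − 1.1. Then 115 x² + x − 7.45 = 0, giving x = 0.25 V (positive root), so V_GS = 1.35 V.
I_D = (V_DD − V_GS)/R = (8.55 − 1.35) / 29.7 = 0.242 mA.

I_D = 0.242 mA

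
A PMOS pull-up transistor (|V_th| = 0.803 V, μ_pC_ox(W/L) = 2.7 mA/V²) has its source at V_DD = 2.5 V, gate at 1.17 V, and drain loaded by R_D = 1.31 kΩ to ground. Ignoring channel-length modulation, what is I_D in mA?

V_SG = V_DD − V_G = 2.5 − 1.17 = 1.33 V, so V_ov = 1.33 − 0.803 = 0.527 V.
Assume saturation: I_D = ½ k_p V_ov² = 0.5 × 2.7 × 0.527² = 0.375 mA, giving V_SD = V_DD − I_D R_D = 2.5 − 0.375 × 1.31 = 2.01 V.
V_SD = 2.01 V ≥ V_ov = 0.527 V, confirming saturation.

I_D = 0.375 mA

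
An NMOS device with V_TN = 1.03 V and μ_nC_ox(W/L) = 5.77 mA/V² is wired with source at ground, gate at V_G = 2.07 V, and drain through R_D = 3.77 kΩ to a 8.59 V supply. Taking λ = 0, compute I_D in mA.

V_GS = V_G = 2.07 V, so V_ov = 2.07 − 1.03 = 1.04 V.
Assume saturation: I_D = ½ k_n V_ov² = 0.5 × 5.77 × 1.04² = 3.12 mA, giving V_DS = V_DD − I_D R_D = 8.59 − 3.12 × 3.77 = -3.17 V.
But -3.17 V < V_ov = 1.04 V, so the device is actually in triode.
In triode I_D = k_n[V_ov V_DS − ½ V_DS²] and I_D = (V_DD − V_DS)/R_D. Equating: 10.9 V_DS² − 23.62 V_DS + 8.59 = 0, giving V_DS = 0.462 V (the root below V_ov).
I_D = (8.59 − 0.462) / 3.77 = 2.16 mA.

I_D = 2.16 mA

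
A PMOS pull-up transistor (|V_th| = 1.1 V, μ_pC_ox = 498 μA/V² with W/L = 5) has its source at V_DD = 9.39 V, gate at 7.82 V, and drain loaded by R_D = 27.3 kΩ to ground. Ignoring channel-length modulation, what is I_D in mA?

I_D = 0.275 mA

V_SG = V_DD − V_G = 9.39 − 7.82 = 1.57 V, so V_ov = 1.57 − 1.1 = 0.47 V.
k_p = μ_pC_ox · (W/L) = 2.49 mA/V².
Assume saturation: I_D = ½ k_p V_ov² = 0.5 × 2.49 × 0.47² = 0.275 mA, giving V_SD = V_DD − I_D R_D = 9.39 − 0.275 × 27.3 = 1.88 V.
V_SD = 1.88 V ≥ V_ov = 0.47 V, confirming saturation.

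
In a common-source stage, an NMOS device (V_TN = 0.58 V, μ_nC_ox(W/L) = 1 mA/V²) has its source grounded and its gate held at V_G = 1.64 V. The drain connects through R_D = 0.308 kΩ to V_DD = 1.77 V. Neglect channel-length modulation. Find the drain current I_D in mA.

V_GS = V_G = 1.64 V, so V_ov = 1.64 − 0.58 = 1.06 V.
Assume saturation: I_D = ½ k_n V_ov² = 0.5 × 1 × 1.06² = 0.562 mA, giving V_DS = V_DD − I_D R_D = 1.77 − 0.562 × 0.308 = 1.6 V.
V_DS = 1.6 V ≥ V_ov = 1.06 V, confirming saturation.

I_D = 0.562 mA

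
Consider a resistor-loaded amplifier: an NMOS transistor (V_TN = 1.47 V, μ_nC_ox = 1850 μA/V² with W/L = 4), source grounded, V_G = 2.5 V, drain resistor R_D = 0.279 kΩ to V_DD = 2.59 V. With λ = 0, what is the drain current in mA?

I_D = 3.93 mA

V_GS = V_G = 2.5 V, so V_ov = 2.5 − 1.47 = 1.03 V.
k_n = μ_nC_ox · (W/L) = 7.4 mA/V².
Assume saturation: I_D = ½ k_n V_ov² = 0.5 × 7.4 × 1.03² = 3.93 mA, giving V_DS = V_DD − I_D R_D = 2.59 − 3.93 × 0.279 = 1.49 V.
V_DS = 1.49 V ≥ V_ov = 1.03 V, confirming saturation.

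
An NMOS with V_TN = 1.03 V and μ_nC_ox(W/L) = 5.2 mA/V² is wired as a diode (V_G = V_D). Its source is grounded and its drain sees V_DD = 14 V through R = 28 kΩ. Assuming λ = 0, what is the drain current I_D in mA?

I_D = 0.448 mA

With gate tied to drain, V_GS = V_DS ≥ V_GS − V_TN, so the device is in saturation.
KCL at the drain: ½ k_n (V_GS − V_TN)² = (V_DD − V_GS)/R.
Let x = V_GS − 1.03. Then 72.8 x² + x − 12.97 = 0, giving x = 0.415 V (positive root), so V_GS = 1.45 V.
I_D = (V_DD − V_GS)/R = (14 − 1.45) / 28 = 0.448 mA.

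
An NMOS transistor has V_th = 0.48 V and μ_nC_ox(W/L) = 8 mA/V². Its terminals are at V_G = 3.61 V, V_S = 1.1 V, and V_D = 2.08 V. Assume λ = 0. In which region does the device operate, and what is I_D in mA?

V_GS = V_G − V_S = 3.61 − 1.1 = 2.51 V; V_DS = V_D − V_S = 2.08 − 1.1 = 0.98 V.
V_ov = V_GS − V_th = 2.51 − 0.48 = 2.03 V.
Since V_DS = 0.98 V < V_ov = 2.03 V, the device is in the triode region.
I_D = k_n [V_ov · V_DS − ½ V_DS²] = 8 × [2.03 × 0.98 − 0.5 × 0.98²] = 12.1 mA.

Triode; I_D = 12.1 mA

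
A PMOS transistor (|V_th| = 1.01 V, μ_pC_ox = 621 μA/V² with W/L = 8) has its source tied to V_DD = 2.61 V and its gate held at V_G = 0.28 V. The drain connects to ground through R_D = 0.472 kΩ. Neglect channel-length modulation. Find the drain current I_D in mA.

V_SG = V_DD − V_G = 2.61 − 0.28 = 2.33 V, so V_ov = 2.33 − 1.01 = 1.32 V.
k_p = μ_pC_ox · (W/L) = 4.968 mA/V².
Assume saturation: I_D = ½ k_p V_ov² = 0.5 × 4.968 × 1.32² = 4.33 mA, giving V_SD = V_DD − I_D R_D = 2.61 − 4.33 × 0.472 = 0.567 V.
But 0.567 V < V_ov = 1.32 V, so the device is actually in triode.
In triode I_D = k_p[V_ov V_SD − ½ V_SD²] and I_D = (V_DD − V_SD)/R_D. Equating: 1.17 V_SD² − 4.095 V_SD + 2.61 = 0, giving V_SD = 0.839 V (the root below V_ov).
I_D = (2.61 − 0.839) / 0.472 = 3.75 mA.

I_D = 3.75 mA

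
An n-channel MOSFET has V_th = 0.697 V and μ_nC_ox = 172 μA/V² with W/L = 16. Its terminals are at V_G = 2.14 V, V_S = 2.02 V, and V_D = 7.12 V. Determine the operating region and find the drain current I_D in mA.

V_GS = V_G − V_S = 2.14 − 2.02 = 0.12 V; V_DS = V_D − V_S = 7.12 − 2.02 = 5.1 V.
V_GS = 0.12 V < V_th = 0.697 V, so the transistor is in cutoff.

Cutoff; I_D = 0 mA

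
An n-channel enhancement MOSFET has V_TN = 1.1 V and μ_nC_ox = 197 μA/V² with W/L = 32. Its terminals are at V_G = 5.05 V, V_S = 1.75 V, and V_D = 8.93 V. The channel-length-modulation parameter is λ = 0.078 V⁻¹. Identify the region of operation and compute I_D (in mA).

V_GS = V_G − V_S = 5.05 − 1.75 = 3.3 V; V_DS = V_D − V_S = 8.93 − 1.75 = 7.18 V.
k_n = μ_nC_ox · (W/L) = 6.304 mA/V².
V_ov = V_GS − V_TN = 3.3 − 1.1 = 2.2 V.
Since V_DS = 7.18 V ≥ V_ov = 2.2 V, the device is in saturation.
I_D = ½ k_n V_ov² (1 + λ V_DS) = 0.5 × 6.304 × 2.2² × (1 + 0.078 × 7.18) = 23.8 mA.

Saturation; I_D = 23.8 mA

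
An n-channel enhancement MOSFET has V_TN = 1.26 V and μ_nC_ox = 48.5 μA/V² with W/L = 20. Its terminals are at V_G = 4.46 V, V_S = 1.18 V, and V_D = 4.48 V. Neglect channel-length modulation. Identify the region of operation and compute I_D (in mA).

Saturation; I_D = 1.98 mA

V_GS = V_G − V_S = 4.46 − 1.18 = 3.28 V; V_DS = V_D − V_S = 4.48 − 1.18 = 3.3 V.
k_n = μ_nC_ox · (W/L) = 0.97 mA/V².
V_ov = V_GS − V_TN = 3.28 − 1.26 = 2.02 V.
Since V_DS = 3.3 V ≥ V_ov = 2.02 V, the device is in saturation.
I_D = ½ k_n V_ov² = 0.5 × 0.97 × 2.02² = 1.98 mA.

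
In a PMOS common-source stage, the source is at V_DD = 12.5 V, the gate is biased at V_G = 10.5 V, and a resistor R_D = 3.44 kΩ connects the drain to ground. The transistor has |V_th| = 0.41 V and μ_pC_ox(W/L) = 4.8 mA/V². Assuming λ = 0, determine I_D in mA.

I_D = 3.47 mA

V_SG = V_DD − V_G = 12.5 − 10.5 = 2 V, so V_ov = 2 − 0.41 = 1.59 V.
Assume saturation: I_D = ½ k_p V_ov² = 0.5 × 4.8 × 1.59² = 6.07 mA, giving V_SD = V_DD − I_D R_D = 12.5 − 6.07 × 3.44 = -8.37 V.
But -8.37 V < V_ov = 1.59 V, so the device is actually in triode.
In triode I_D = k_p[V_ov V_SD − ½ V_SD²] and I_D = (V_DD − V_SD)/R_D. Equating: 8.26 V_SD² − 27.25 V_SD + 12.5 = 0, giving V_SD = 0.55 V (the root below V_ov).
I_D = (12.5 − 0.55) / 3.44 = 3.47 mA.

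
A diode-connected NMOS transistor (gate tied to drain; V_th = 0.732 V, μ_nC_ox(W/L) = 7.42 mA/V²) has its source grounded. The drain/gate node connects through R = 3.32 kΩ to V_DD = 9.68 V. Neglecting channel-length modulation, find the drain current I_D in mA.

I_D = 2.45 mA

With gate tied to drain, V_GS = V_DS ≥ V_GS − V_th, so the device is in saturation.
KCL at the drain: ½ k_n (V_GS − V_th)² = (V_DD − V_GS)/R.
Let x = V_GS − 0.732. Then 12.3 x² + x − 8.948 = 0, giving x = 0.813 V (positive root), so V_GS = 1.54 V.
I_D = (V_DD − V_GS)/R = (9.68 − 1.54) / 3.32 = 2.45 mA.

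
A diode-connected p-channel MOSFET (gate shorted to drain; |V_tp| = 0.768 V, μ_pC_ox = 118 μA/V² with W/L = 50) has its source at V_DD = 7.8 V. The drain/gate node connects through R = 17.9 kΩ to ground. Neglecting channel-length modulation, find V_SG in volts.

With gate tied to drain, V_SG = V_SD ≥ V_SG − |V_tp|, so the device is in saturation.
k_p = μ_pC_ox · (W/L) = 5.9 mA/V².
KCL at the drain: ½ k_p (V_SG − |V_tp|)² = (V_DD − V_SG)/R.
Let x = V_SG − 0.768. Then 52.8 x² + x − 7.032 = 0, giving x = 0.356 V (positive root), so V_SG = 1.12 V.
I_D = (V_DD − V_SG)/R = (7.8 − 1.12) / 17.9 = 0.373 mA.

V_SG = 1.12 V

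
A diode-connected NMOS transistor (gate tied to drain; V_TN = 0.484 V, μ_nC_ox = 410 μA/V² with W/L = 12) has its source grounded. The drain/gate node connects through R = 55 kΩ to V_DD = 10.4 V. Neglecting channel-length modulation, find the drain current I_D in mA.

I_D = 0.175 mA

With gate tied to drain, V_GS = V_DS ≥ V_GS − V_TN, so the device is in saturation.
k_n = μ_nC_ox · (W/L) = 4.92 mA/V².
KCL at the drain: ½ k_n (V_GS − V_TN)² = (V_DD − V_GS)/R.
Let x = V_GS − 0.484. Then 135 x² + x − 9.916 = 0, giving x = 0.267 V (positive root), so V_GS = 0.751 V.
I_D = (V_DD − V_GS)/R = (10.4 − 0.751) / 55 = 0.175 mA.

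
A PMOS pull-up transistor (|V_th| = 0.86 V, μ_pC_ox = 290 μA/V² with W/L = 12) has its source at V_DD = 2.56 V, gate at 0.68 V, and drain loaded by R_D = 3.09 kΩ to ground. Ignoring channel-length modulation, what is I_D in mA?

V_SG = V_DD − V_G = 2.56 − 0.68 = 1.88 V, so V_ov = 1.88 − 0.86 = 1.02 V.
k_p = μ_pC_ox · (W/L) = 3.48 mA/V².
Assume saturation: I_D = ½ k_p V_ov² = 0.5 × 3.48 × 1.02² = 1.81 mA, giving V_SD = V_DD − I_D R_D = 2.56 − 1.81 × 3.09 = -3.03 V.
But -3.03 V < V_ov = 1.02 V, so the device is actually in triode.
In triode I_D = k_p[V_ov V_SD − ½ V_SD²] and I_D = (V_DD − V_SD)/R_D. Equating: 5.38 V_SD² − 11.97 V_SD + 2.56 = 0, giving V_SD = 0.24 V (the root below V_ov).
I_D = (2.56 − 0.24) / 3.09 = 0.751 mA.

I_D = 0.751 mA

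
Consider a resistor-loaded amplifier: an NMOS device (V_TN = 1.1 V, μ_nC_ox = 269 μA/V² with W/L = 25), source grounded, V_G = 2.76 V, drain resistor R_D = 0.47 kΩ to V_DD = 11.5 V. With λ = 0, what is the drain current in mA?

V_GS = V_G = 2.76 V, so V_ov = 2.76 − 1.1 = 1.66 V.
k_n = μ_nC_ox · (W/L) = 6.725 mA/V².
Assume saturation: I_D = ½ k_n V_ov² = 0.5 × 6.725 × 1.66² = 9.27 mA, giving V_DS = V_DD − I_D R_D = 11.5 − 9.27 × 0.47 = 7.15 V.
V_DS = 7.15 V ≥ V_ov = 1.66 V, confirming saturation.

I_D = 9.27 mA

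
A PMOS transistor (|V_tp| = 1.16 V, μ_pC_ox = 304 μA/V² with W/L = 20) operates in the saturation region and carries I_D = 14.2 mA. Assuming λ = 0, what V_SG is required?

V_SG = 3.32 V

k_p = μ_pC_ox · (W/L) = 6.08 mA/V².
In saturation I_D = ½ k_p (V_SG − |V_tp|)², so V_SG − |V_tp| = √(2 I_D / k_p) = √(2 × 14.2 / 6.08) = 2.16 V.
V_SG = 1.16 + 2.16 = 3.32 V.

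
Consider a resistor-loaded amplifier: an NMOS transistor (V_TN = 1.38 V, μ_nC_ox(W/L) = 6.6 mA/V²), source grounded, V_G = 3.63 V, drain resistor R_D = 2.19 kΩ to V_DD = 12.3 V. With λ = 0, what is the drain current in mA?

I_D = 5.43 mA

V_GS = V_G = 3.63 V, so V_ov = 3.63 − 1.38 = 2.25 V.
Assume saturation: I_D = ½ k_n V_ov² = 0.5 × 6.6 × 2.25² = 16.7 mA, giving V_DS = V_DD − I_D R_D = 12.3 − 16.7 × 2.19 = -24.3 V.
But -24.3 V < V_ov = 2.25 V, so the device is actually in triode.
In triode I_D = k_n[V_ov V_DS − ½ V_DS²] and I_D = (V_DD − V_DS)/R_D. Equating: 7.23 V_DS² − 33.52 V_DS + 12.3 = 0, giving V_DS = 0.402 V (the root below V_ov).
I_D = (12.3 − 0.402) / 2.19 = 5.43 mA.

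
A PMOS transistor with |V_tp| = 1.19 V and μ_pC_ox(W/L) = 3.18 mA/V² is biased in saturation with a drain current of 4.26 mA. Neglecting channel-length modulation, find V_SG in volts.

V_SG = 2.83 V

In saturation I_D = ½ k_p (V_SG − |V_tp|)², so V_SG − |V_tp| = √(2 I_D / k_p) = √(2 × 4.26 / 3.18) = 1.64 V.
V_SG = 1.19 + 1.64 = 2.83 V.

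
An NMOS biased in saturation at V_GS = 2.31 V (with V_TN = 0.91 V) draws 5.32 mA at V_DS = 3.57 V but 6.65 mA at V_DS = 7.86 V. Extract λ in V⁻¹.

λ = 0.0736 V⁻¹

With V_GS fixed, I_D ∝ (1 + λ V_DS) in saturation, so I_D2/I_D1 = (1 + λ V_DS2)/(1 + λ V_DS1).
6.65/5.32 = 1.25 = (1 + 7.86 λ)/(1 + 3.57 λ).
Solving: λ (I_D1 V_DS2 − I_D2 V_DS1) = I_D2 − I_D1, so λ = (6.65 − 5.32) / (5.32 × 7.86 − 6.65 × 3.57) = 1.33 / 18.1 = 0.0736 V⁻¹.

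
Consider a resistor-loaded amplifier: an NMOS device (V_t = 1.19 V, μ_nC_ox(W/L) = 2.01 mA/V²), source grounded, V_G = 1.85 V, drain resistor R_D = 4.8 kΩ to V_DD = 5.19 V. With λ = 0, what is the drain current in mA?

V_GS = V_G = 1.85 V, so V_ov = 1.85 − 1.19 = 0.66 V.
Assume saturation: I_D = ½ k_n V_ov² = 0.5 × 2.01 × 0.66² = 0.438 mA, giving V_DS = V_DD − I_D R_D = 5.19 − 0.438 × 4.8 = 3.09 V.
V_DS = 3.09 V ≥ V_ov = 0.66 V, confirming saturation.

I_D = 0.438 mA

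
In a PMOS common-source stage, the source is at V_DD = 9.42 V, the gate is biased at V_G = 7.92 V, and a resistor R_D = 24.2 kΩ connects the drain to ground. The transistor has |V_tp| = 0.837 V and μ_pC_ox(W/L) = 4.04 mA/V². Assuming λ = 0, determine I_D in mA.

I_D = 0.383 mA

V_SG = V_DD − V_G = 9.42 − 7.92 = 1.5 V, so V_ov = 1.5 − 0.837 = 0.663 V.
Assume saturation: I_D = ½ k_p V_ov² = 0.5 × 4.04 × 0.663² = 0.888 mA, giving V_SD = V_DD − I_D R_D = 9.42 − 0.888 × 24.2 = -12.1 V.
But -12.1 V < V_ov = 0.663 V, so the device is actually in triode.
In triode I_D = k_p[V_ov V_SD − ½ V_SD²] and I_D = (V_DD − V_SD)/R_D. Equating: 48.9 V_SD² − 65.82 V_SD + 9.42 = 0, giving V_SD = 0.163 V (the root below V_ov).
I_D = (9.42 − 0.163) / 24.2 = 0.383 mA.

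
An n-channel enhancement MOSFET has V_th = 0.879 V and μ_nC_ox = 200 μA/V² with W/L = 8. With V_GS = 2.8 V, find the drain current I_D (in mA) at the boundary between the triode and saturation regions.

I_D = 2.95 mA

At the boundary V_DS = V_ov = V_GS − V_th = 2.8 − 0.879 = 1.92 V.
k_n = μ_nC_ox · (W/L) = 1.6 mA/V².
I_D = ½ k_n V_ov² = 0.5 × 1.6 × 1.92² = 2.95 mA.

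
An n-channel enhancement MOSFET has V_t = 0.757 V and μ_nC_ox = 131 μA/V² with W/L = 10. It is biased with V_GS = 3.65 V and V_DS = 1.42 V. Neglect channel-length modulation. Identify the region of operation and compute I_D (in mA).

Triode; I_D = 4.06 mA

k_n = μ_nC_ox · (W/L) = 1.31 mA/V².
V_ov = V_GS − V_t = 3.65 − 0.757 = 2.89 V.
Since V_DS = 1.42 V < V_ov = 2.89 V, the device is in the triode region.
I_D = k_n [V_ov · V_DS − ½ V_DS²] = 1.31 × [2.89 × 1.42 − 0.5 × 1.42²] = 4.06 mA.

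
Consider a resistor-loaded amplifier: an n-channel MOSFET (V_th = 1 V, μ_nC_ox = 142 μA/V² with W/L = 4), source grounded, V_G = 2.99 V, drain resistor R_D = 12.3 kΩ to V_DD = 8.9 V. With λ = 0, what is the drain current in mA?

V_GS = V_G = 2.99 V, so V_ov = 2.99 − 1 = 1.99 V.
k_n = μ_nC_ox · (W/L) = 0.568 mA/V².
Assume saturation: I_D = ½ k_n V_ov² = 0.5 × 0.568 × 1.99² = 1.12 mA, giving V_DS = V_DD − I_D R_D = 8.9 − 1.12 × 12.3 = -4.93 V.
But -4.93 V < V_ov = 1.99 V, so the device is actually in triode.
In triode I_D = k_n[V_ov V_DS − ½ V_DS²] and I_D = (V_DD − V_DS)/R_D. Equating: 3.49 V_DS² − 14.9 V_DS + 8.9 = 0, giving V_DS = 0.718 V (the root below V_ov).
I_D = (8.9 − 0.718) / 12.3 = 0.665 mA.

I_D = 0.665 mA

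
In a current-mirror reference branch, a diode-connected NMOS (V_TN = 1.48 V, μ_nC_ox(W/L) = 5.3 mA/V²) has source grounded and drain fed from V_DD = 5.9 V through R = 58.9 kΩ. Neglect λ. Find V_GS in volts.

V_GS = 1.65 V

With gate tied to drain, V_GS = V_DS ≥ V_GS − V_TN, so the device is in saturation.
KCL at the drain: ½ k_n (V_GS − V_TN)² = (V_DD − V_GS)/R.
Let x = V_GS − 1.48. Then 156 x² + x − 4.42 = 0, giving x = 0.165 V (positive root), so V_GS = 1.65 V.
I_D = (V_DD − V_GS)/R = (5.9 − 1.65) / 58.9 = 0.0722 mA.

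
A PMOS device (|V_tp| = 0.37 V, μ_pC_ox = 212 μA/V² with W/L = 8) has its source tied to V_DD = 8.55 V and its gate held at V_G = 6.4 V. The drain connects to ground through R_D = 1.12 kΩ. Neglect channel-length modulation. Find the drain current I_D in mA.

I_D = 2.69 mA

V_SG = V_DD − V_G = 8.55 − 6.4 = 2.15 V, so V_ov = 2.15 − 0.37 = 1.78 V.
k_p = μ_pC_ox · (W/L) = 1.696 mA/V².
Assume saturation: I_D = ½ k_p V_ov² = 0.5 × 1.696 × 1.78² = 2.69 mA, giving V_SD = V_DD − I_D R_D = 8.55 − 2.69 × 1.12 = 5.54 V.
V_SD = 5.54 V ≥ V_ov = 1.78 V, confirming saturation.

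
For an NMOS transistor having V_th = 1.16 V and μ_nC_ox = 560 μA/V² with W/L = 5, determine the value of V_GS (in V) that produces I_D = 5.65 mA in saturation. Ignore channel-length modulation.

k_n = μ_nC_ox · (W/L) = 2.8 mA/V².
In saturation I_D = ½ k_n (V_GS − V_th)², so V_GS − V_th = √(2 I_D / k_n) = √(2 × 5.65 / 2.8) = 2.01 V.
V_GS = 1.16 + 2.01 = 3.17 V.

V_GS = 3.17 V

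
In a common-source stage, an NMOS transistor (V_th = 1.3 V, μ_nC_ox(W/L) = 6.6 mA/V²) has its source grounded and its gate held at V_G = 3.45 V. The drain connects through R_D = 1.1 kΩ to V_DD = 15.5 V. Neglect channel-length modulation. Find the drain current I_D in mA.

V_GS = V_G = 3.45 V, so V_ov = 3.45 − 1.3 = 2.15 V.
Assume saturation: I_D = ½ k_n V_ov² = 0.5 × 6.6 × 2.15² = 15.3 mA, giving V_DS = V_DD − I_D R_D = 15.5 − 15.3 × 1.1 = -1.28 V.
But -1.28 V < V_ov = 2.15 V, so the device is actually in triode.
In triode I_D = k_n[V_ov V_DS − ½ V_DS²] and I_D = (V_DD − V_DS)/R_D. Equating: 3.63 V_DS² − 16.61 V_DS + 15.5 = 0, giving V_DS = 1.31 V (the root below V_ov).
I_D = (15.5 − 1.31) / 1.1 = 12.9 mA.

I_D = 12.9 mA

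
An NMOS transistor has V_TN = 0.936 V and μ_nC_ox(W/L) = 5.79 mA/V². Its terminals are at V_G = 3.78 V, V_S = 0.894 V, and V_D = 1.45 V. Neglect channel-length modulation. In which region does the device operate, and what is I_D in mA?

Triode; I_D = 5.38 mA

V_GS = V_G − V_S = 3.78 − 0.894 = 2.89 V; V_DS = V_D − V_S = 1.45 − 0.894 = 0.556 V.
V_ov = V_GS − V_TN = 2.89 − 0.936 = 1.95 V.
Since V_DS = 0.556 V < V_ov = 1.95 V, the device is in the triode region.
I_D = k_n [V_ov · V_DS − ½ V_DS²] = 5.79 × [1.95 × 0.556 − 0.5 × 0.556²] = 5.38 mA.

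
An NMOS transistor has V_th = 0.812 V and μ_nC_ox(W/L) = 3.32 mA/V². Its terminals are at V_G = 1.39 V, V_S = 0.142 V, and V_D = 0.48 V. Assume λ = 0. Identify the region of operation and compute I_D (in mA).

Triode; I_D = 0.300 mA

V_GS = V_G − V_S = 1.39 − 0.142 = 1.25 V; V_DS = V_D − V_S = 0.48 − 0.142 = 0.338 V.
V_ov = V_GS − V_th = 1.25 − 0.812 = 0.436 V.
Since V_DS = 0.338 V < V_ov = 0.436 V, the device is in the triode region.
I_D = k_n [V_ov · V_DS − ½ V_DS²] = 3.32 × [0.436 × 0.338 − 0.5 × 0.338²] = 0.3 mA.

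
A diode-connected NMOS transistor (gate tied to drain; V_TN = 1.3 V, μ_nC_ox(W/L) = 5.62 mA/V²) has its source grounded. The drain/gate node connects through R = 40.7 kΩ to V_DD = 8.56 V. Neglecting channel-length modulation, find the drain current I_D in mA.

I_D = 0.172 mA

With gate tied to drain, V_GS = V_DS ≥ V_GS − V_TN, so the device is in saturation.
KCL at the drain: ½ k_n (V_GS − V_TN)² = (V_DD − V_GS)/R.
Let x = V_GS − 1.3. Then 114 x² + x − 7.26 = 0, giving x = 0.248 V (positive root), so V_GS = 1.55 V.
I_D = (V_DD − V_GS)/R = (8.56 − 1.55) / 40.7 = 0.172 mA.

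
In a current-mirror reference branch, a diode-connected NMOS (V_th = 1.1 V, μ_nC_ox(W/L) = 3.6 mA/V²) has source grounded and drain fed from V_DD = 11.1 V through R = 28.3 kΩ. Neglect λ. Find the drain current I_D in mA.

With gate tied to drain, V_GS = V_DS ≥ V_GS − V_th, so the device is in saturation.
KCL at the drain: ½ k_n (V_GS − V_th)² = (V_DD − V_GS)/R.
Let x = V_GS − 1.1. Then 50.9 x² + x − 10 = 0, giving x = 0.433 V (positive root), so V_GS = 1.53 V.
I_D = (V_DD − V_GS)/R = (11.1 − 1.53) / 28.3 = 0.338 mA.

I_D = 0.338 mA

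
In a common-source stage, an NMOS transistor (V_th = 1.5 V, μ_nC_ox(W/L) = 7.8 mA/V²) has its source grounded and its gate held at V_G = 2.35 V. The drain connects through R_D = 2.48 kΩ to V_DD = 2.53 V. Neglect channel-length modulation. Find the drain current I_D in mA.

V_GS = V_G = 2.35 V, so V_ov = 2.35 − 1.5 = 0.85 V.
Assume saturation: I_D = ½ k_n V_ov² = 0.5 × 7.8 × 0.85² = 2.82 mA, giving V_DS = V_DD − I_D R_D = 2.53 − 2.82 × 2.48 = -4.46 V.
But -4.46 V < V_ov = 0.85 V, so the device is actually in triode.
In triode I_D = k_n[V_ov V_DS − ½ V_DS²] and I_D = (V_DD − V_DS)/R_D. Equating: 9.67 V_DS² − 17.44 V_DS + 2.53 = 0, giving V_DS = 0.159 V (the root below V_ov).
I_D = (2.53 − 0.159) / 2.48 = 0.956 mA.

I_D = 0.956 mA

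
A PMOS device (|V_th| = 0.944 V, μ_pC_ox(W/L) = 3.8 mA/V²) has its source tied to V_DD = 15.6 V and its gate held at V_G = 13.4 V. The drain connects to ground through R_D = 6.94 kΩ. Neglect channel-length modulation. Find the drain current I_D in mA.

V_SG = V_DD − V_G = 15.6 − 13.4 = 2.2 V, so V_ov = 2.2 − 0.944 = 1.26 V.
Assume saturation: I_D = ½ k_p V_ov² = 0.5 × 3.8 × 1.26² = 3 mA, giving V_SD = V_DD − I_D R_D = 15.6 − 3 × 6.94 = -5.2 V.
But -5.2 V < V_ov = 1.26 V, so the device is actually in triode.
In triode I_D = k_p[V_ov V_SD − ½ V_SD²] and I_D = (V_DD − V_SD)/R_D. Equating: 13.2 V_SD² − 34.12 V_SD + 15.6 = 0, giving V_SD = 0.593 V (the root below V_ov).
I_D = (15.6 − 0.593) / 6.94 = 2.16 mA.

I_D = 2.16 mA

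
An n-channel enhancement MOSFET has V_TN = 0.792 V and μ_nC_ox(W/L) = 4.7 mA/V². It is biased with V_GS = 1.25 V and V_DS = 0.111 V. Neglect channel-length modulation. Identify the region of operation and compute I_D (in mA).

Triode; I_D = 0.210 mA

V_ov = V_GS − V_TN = 1.25 − 0.792 = 0.458 V.
Since V_DS = 0.111 V < V_ov = 0.458 V, the device is in the triode region.
I_D = k_n [V_ov · V_DS − ½ V_DS²] = 4.7 × [0.458 × 0.111 − 0.5 × 0.111²] = 0.21 mA.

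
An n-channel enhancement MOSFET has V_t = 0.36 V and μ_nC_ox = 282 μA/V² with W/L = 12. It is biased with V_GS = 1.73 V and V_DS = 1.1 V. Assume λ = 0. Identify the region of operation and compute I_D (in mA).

Triode; I_D = 3.05 mA

k_n = μ_nC_ox · (W/L) = 3.384 mA/V².
V_ov = V_GS − V_t = 1.73 − 0.36 = 1.37 V.
Since V_DS = 1.1 V < V_ov = 1.37 V, the device is in the triode region.
I_D = k_n [V_ov · V_DS − ½ V_DS²] = 3.384 × [1.37 × 1.1 − 0.5 × 1.1²] = 3.05 mA.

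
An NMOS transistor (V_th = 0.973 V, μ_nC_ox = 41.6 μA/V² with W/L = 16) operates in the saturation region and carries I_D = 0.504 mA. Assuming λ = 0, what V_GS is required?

V_GS = 2.20 V

k_n = μ_nC_ox · (W/L) = 0.6656 mA/V².
In saturation I_D = ½ k_n (V_GS − V_th)², so V_GS − V_th = √(2 I_D / k_n) = √(2 × 0.504 / 0.6656) = 1.23 V.
V_GS = 0.973 + 1.23 = 2.2 V.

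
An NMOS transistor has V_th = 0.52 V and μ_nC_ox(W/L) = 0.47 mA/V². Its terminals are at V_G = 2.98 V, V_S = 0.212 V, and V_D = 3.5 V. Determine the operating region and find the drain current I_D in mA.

V_GS = V_G − V_S = 2.98 − 0.212 = 2.77 V; V_DS = V_D − V_S = 3.5 − 0.212 = 3.29 V.
V_ov = V_GS − V_th = 2.77 − 0.52 = 2.25 V.
Since V_DS = 3.29 V ≥ V_ov = 2.25 V, the device is in saturation.
I_D = ½ k_n V_ov² = 0.5 × 0.47 × 2.25² = 1.19 mA.

Saturation; I_D = 1.19 mA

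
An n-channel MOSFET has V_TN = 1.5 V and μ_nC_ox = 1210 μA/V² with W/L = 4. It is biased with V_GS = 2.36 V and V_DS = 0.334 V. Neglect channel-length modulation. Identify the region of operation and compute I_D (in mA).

k_n = μ_nC_ox · (W/L) = 4.84 mA/V².
V_ov = V_GS − V_TN = 2.36 − 1.5 = 0.86 V.
Since V_DS = 0.334 V < V_ov = 0.86 V, the device is in the triode region.
I_D = k_n [V_ov · V_DS − ½ V_DS²] = 4.84 × [0.86 × 0.334 − 0.5 × 0.334²] = 1.12 mA.

Triode; I_D = 1.12 mA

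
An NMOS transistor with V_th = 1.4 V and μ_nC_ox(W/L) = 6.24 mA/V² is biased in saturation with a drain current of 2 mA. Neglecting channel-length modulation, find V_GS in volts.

V_GS = 2.20 V

In saturation I_D = ½ k_n (V_GS − V_th)², so V_GS − V_th = √(2 I_D / k_n) = √(2 × 2 / 6.24) = 0.801 V.
V_GS = 1.4 + 0.801 = 2.2 V.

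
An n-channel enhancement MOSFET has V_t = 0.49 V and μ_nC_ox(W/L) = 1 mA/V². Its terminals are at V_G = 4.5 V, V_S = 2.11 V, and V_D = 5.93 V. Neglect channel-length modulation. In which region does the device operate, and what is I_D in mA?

V_GS = V_G − V_S = 4.5 − 2.11 = 2.39 V; V_DS = V_D − V_S = 5.93 − 2.11 = 3.82 V.
V_ov = V_GS − V_t = 2.39 − 0.49 = 1.9 V.
Since V_DS = 3.82 V ≥ V_ov = 1.9 V, the device is in saturation.
I_D = ½ k_n V_ov² = 0.5 × 1 × 1.9² = 1.81 mA.

Saturation; I_D = 1.81 mA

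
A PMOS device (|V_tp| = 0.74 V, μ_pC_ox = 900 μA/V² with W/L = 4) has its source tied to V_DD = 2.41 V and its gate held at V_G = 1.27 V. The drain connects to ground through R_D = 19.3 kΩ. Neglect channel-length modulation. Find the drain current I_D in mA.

V_SG = V_DD − V_G = 2.41 − 1.27 = 1.14 V, so V_ov = 1.14 − 0.74 = 0.4 V.
k_p = μ_pC_ox · (W/L) = 3.6 mA/V².
Assume saturation: I_D = ½ k_p V_ov² = 0.5 × 3.6 × 0.4² = 0.288 mA, giving V_SD = V_DD − I_D R_D = 2.41 − 0.288 × 19.3 = -3.15 V.
But -3.15 V < V_ov = 0.4 V, so the device is actually in triode.
In triode I_D = k_p[V_ov V_SD − ½ V_SD²] and I_D = (V_DD − V_SD)/R_D. Equating: 34.7 V_SD² − 28.79 V_SD + 2.41 = 0, giving V_SD = 0.0945 V (the root below V_ov).
I_D = (2.41 − 0.0945) / 19.3 = 0.12 mA.

I_D = 0.120 mA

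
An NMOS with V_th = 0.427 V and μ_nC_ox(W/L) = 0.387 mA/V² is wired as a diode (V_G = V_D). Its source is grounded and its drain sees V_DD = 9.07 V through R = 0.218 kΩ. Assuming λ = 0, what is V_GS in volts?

With gate tied to drain, V_GS = V_DS ≥ V_GS − V_th, so the device is in saturation.
KCL at the drain: ½ k_n (V_GS − V_th)² = (V_DD − V_GS)/R.
Let x = V_GS − 0.427. Then 0.0422 x² + x − 8.643 = 0, giving x = 6.73 V (positive root), so V_GS = 7.16 V.
I_D = (V_DD − V_GS)/R = (9.07 − 7.16) / 0.218 = 8.77 mA.

V_GS = 7.16 V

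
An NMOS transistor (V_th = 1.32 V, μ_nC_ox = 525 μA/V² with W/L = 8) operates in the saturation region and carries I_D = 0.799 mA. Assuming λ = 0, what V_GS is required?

k_n = μ_nC_ox · (W/L) = 4.2 mA/V².
In saturation I_D = ½ k_n (V_GS − V_th)², so V_GS − V_th = √(2 I_D / k_n) = √(2 × 0.799 / 4.2) = 0.617 V.
V_GS = 1.32 + 0.617 = 1.94 V.

V_GS = 1.94 V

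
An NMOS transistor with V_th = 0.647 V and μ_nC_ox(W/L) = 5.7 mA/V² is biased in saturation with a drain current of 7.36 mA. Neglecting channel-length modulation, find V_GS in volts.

V_GS = 2.25 V

In saturation I_D = ½ k_n (V_GS − V_th)², so V_GS − V_th = √(2 I_D / k_n) = √(2 × 7.36 / 5.7) = 1.61 V.
V_GS = 0.647 + 1.61 = 2.25 V.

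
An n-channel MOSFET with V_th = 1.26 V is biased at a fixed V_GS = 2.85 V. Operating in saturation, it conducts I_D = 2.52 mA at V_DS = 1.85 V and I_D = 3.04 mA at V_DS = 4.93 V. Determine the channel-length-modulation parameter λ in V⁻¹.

With V_GS fixed, I_D ∝ (1 + λ V_DS) in saturation, so I_D2/I_D1 = (1 + λ V_DS2)/(1 + λ V_DS1).
3.04/2.52 = 1.206 = (1 + 4.93 λ)/(1 + 1.85 λ).
Solving: λ (I_D1 V_DS2 − I_D2 V_DS1) = I_D2 − I_D1, so λ = (3.04 − 2.52) / (2.52 × 4.93 − 3.04 × 1.85) = 0.52 / 6.8 = 0.0765 V⁻¹.

λ = 0.0765 V⁻¹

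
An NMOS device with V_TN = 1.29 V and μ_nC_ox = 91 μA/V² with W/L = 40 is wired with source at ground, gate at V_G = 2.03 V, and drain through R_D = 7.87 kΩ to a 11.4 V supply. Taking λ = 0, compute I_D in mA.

I_D = 0.997 mA

V_GS = V_G = 2.03 V, so V_ov = 2.03 − 1.29 = 0.74 V.
k_n = μ_nC_ox · (W/L) = 3.64 mA/V².
Assume saturation: I_D = ½ k_n V_ov² = 0.5 × 3.64 × 0.74² = 0.997 mA, giving V_DS = V_DD − I_D R_D = 11.4 − 0.997 × 7.87 = 3.56 V.
V_DS = 3.56 V ≥ V_ov = 0.74 V, confirming saturation.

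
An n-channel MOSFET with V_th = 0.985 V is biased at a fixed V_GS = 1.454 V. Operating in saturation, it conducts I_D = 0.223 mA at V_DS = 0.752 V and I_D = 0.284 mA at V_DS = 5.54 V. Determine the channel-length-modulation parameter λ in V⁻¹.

λ = 0.0597 V⁻¹

With V_GS fixed, I_D ∝ (1 + λ V_DS) in saturation, so I_D2/I_D1 = (1 + λ V_DS2)/(1 + λ V_DS1).
0.284/0.223 = 1.274 = (1 + 5.54 λ)/(1 + 0.752 λ).
Solving: λ (I_D1 V_DS2 − I_D2 V_DS1) = I_D2 − I_D1, so λ = (0.284 − 0.223) / (0.223 × 5.54 − 0.284 × 0.752) = 0.061 / 1.02 = 0.0597 V⁻¹.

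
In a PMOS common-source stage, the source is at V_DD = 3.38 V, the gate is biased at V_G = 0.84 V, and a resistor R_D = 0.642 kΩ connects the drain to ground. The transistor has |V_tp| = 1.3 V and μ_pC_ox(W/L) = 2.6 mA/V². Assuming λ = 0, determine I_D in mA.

I_D = 2.00 mA

V_SG = V_DD − V_G = 3.38 − 0.84 = 2.54 V, so V_ov = 2.54 − 1.3 = 1.24 V.
Assume saturation: I_D = ½ k_p V_ov² = 0.5 × 2.6 × 1.24² = 2 mA, giving V_SD = V_DD − I_D R_D = 3.38 − 2 × 0.642 = 2.1 V.
V_SD = 2.1 V ≥ V_ov = 1.24 V, confirming saturation.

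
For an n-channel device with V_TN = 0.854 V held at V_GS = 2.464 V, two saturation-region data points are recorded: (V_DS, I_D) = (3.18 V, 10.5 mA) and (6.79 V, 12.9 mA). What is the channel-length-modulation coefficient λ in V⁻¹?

With V_GS fixed, I_D ∝ (1 + λ V_DS) in saturation, so I_D2/I_D1 = (1 + λ V_DS2)/(1 + λ V_DS1).
12.9/10.5 = 1.229 = (1 + 6.79 λ)/(1 + 3.18 λ).
Solving: λ (I_D1 V_DS2 − I_D2 V_DS1) = I_D2 − I_D1, so λ = (12.9 − 10.5) / (10.5 × 6.79 − 12.9 × 3.18) = 2.4 / 30.3 = 0.0793 V⁻¹.

λ = 0.0793 V⁻¹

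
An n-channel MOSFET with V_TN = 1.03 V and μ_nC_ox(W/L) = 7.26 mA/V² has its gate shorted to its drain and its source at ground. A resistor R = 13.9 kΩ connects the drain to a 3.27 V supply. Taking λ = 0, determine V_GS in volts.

With gate tied to drain, V_GS = V_DS ≥ V_GS − V_TN, so the device is in saturation.
KCL at the drain: ½ k_n (V_GS − V_TN)² = (V_DD − V_GS)/R.
Let x = V_GS − 1.03. Then 50.5 x² + x − 2.24 = 0, giving x = 0.201 V (positive root), so V_GS = 1.23 V.
I_D = (V_DD − V_GS)/R = (3.27 − 1.23) / 13.9 = 0.147 mA.

V_GS = 1.23 V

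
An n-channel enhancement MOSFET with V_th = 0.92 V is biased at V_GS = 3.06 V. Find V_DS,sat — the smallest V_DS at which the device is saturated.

The boundary between triode and saturation is V_DS = V_GS − V_th = V_ov.
V_ov = 3.06 − 0.92 = 2.14 V.

V_DS,sat = 2.14 V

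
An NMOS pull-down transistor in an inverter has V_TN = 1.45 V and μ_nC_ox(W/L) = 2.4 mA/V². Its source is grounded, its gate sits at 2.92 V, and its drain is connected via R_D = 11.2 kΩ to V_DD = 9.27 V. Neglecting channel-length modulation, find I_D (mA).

I_D = 0.805 mA

V_GS = V_G = 2.92 V, so V_ov = 2.92 − 1.45 = 1.47 V.
Assume saturation: I_D = ½ k_n V_ov² = 0.5 × 2.4 × 1.47² = 2.59 mA, giving V_DS = V_DD − I_D R_D = 9.27 − 2.59 × 11.2 = -19.8 V.
But -19.8 V < V_ov = 1.47 V, so the device is actually in triode.
In triode I_D = k_n[V_ov V_DS − ½ V_DS²] and I_D = (V_DD − V_DS)/R_D. Equating: 13.4 V_DS² − 40.51 V_DS + 9.27 = 0, giving V_DS = 0.249 V (the root below V_ov).
I_D = (9.27 − 0.249) / 11.2 = 0.805 mA.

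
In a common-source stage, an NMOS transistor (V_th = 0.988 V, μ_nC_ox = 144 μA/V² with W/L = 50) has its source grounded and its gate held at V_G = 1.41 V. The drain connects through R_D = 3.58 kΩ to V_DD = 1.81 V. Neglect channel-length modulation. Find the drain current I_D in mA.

I_D = 0.452 mA

V_GS = V_G = 1.41 V, so V_ov = 1.41 − 0.988 = 0.422 V.
k_n = μ_nC_ox · (W/L) = 7.2 mA/V².
Assume saturation: I_D = ½ k_n V_ov² = 0.5 × 7.2 × 0.422² = 0.641 mA, giving V_DS = V_DD − I_D R_D = 1.81 − 0.641 × 3.58 = -0.485 V.
But -0.485 V < V_ov = 0.422 V, so the device is actually in triode.
In triode I_D = k_n[V_ov V_DS − ½ V_DS²] and I_D = (V_DD − V_DS)/R_D. Equating: 12.9 V_DS² − 11.88 V_DS + 1.81 = 0, giving V_DS = 0.193 V (the root below V_ov).
I_D = (1.81 − 0.193) / 3.58 = 0.452 mA.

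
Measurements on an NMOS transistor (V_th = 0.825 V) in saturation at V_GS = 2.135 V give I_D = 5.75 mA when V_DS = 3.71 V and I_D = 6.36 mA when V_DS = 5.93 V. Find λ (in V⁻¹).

With V_GS fixed, I_D ∝ (1 + λ V_DS) in saturation, so I_D2/I_D1 = (1 + λ V_DS2)/(1 + λ V_DS1).
6.36/5.75 = 1.106 = (1 + 5.93 λ)/(1 + 3.71 λ).
Solving: λ (I_D1 V_DS2 − I_D2 V_DS1) = I_D2 − I_D1, so λ = (6.36 − 5.75) / (5.75 × 5.93 − 6.36 × 3.71) = 0.61 / 10.5 = 0.0581 V⁻¹.

λ = 0.0581 V⁻¹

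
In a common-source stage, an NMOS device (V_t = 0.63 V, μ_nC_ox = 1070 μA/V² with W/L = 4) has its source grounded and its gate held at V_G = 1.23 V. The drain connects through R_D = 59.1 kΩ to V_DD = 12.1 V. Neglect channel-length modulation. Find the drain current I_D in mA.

V_GS = V_G = 1.23 V, so V_ov = 1.23 − 0.63 = 0.6 V.
k_n = μ_nC_ox · (W/L) = 4.28 mA/V².
Assume saturation: I_D = ½ k_n V_ov² = 0.5 × 4.28 × 0.6² = 0.77 mA, giving V_DS = V_DD − I_D R_D = 12.1 − 0.77 × 59.1 = -33.4 V.
But -33.4 V < V_ov = 0.6 V, so the device is actually in triode.
In triode I_D = k_n[V_ov V_DS − ½ V_DS²] and I_D = (V_DD − V_DS)/R_D. Equating: 126 V_DS² − 152.8 V_DS + 12.1 = 0, giving V_DS = 0.0852 V (the root below V_ov).
I_D = (12.1 − 0.0852) / 59.1 = 0.203 mA.

I_D = 0.203 mA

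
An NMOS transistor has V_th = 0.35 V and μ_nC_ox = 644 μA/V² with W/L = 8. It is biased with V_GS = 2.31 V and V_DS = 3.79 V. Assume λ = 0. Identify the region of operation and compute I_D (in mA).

Saturation; I_D = 9.90 mA

k_n = μ_nC_ox · (W/L) = 5.152 mA/V².
V_ov = V_GS − V_th = 2.31 − 0.35 = 1.96 V.
Since V_DS = 3.79 V ≥ V_ov = 1.96 V, the device is in saturation.
I_D = ½ k_n V_ov² = 0.5 × 5.152 × 1.96² = 9.9 mA.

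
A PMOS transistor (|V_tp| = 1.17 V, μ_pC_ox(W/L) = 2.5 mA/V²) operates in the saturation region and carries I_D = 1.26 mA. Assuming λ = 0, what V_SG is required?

V_SG = 2.17 V

In saturation I_D = ½ k_p (V_SG − |V_tp|)², so V_SG − |V_tp| = √(2 I_D / k_p) = √(2 × 1.26 / 2.5) = 1 V.
V_SG = 1.17 + 1 = 2.17 V.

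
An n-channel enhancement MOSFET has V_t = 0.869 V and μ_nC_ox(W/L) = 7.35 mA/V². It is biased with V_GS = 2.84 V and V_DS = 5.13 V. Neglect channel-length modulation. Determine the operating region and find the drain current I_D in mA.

Saturation; I_D = 14.3 mA

V_ov = V_GS − V_t = 2.84 − 0.869 = 1.97 V.
Since V_DS = 5.13 V ≥ V_ov = 1.97 V, the device is in saturation.
I_D = ½ k_n V_ov² = 0.5 × 7.35 × 1.97² = 14.3 mA.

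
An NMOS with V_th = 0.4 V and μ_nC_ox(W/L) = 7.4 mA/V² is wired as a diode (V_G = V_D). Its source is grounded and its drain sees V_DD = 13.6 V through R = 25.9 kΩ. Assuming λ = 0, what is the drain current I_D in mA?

I_D = 0.496 mA

With gate tied to drain, V_GS = V_DS ≥ V_GS − V_th, so the device is in saturation.
KCL at the drain: ½ k_n (V_GS − V_th)² = (V_DD − V_GS)/R.
Let x = V_GS − 0.4. Then 95.8 x² + x − 13.2 = 0, giving x = 0.366 V (positive root), so V_GS = 0.766 V.
I_D = (V_DD − V_GS)/R = (13.6 − 0.766) / 25.9 = 0.496 mA.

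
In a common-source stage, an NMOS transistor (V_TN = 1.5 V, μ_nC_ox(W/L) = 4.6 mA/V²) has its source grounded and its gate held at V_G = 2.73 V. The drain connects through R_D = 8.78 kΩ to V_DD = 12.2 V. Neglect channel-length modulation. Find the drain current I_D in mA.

I_D = 1.36 mA

V_GS = V_G = 2.73 V, so V_ov = 2.73 − 1.5 = 1.23 V.
Assume saturation: I_D = ½ k_n V_ov² = 0.5 × 4.6 × 1.23² = 3.48 mA, giving V_DS = V_DD − I_D R_D = 12.2 − 3.48 × 8.78 = -18.4 V.
But -18.4 V < V_ov = 1.23 V, so the device is actually in triode.
In triode I_D = k_n[V_ov V_DS − ½ V_DS²] and I_D = (V_DD − V_DS)/R_D. Equating: 20.2 V_DS² − 50.68 V_DS + 12.2 = 0, giving V_DS = 0.27 V (the root below V_ov).
I_D = (12.2 − 0.27) / 8.78 = 1.36 mA.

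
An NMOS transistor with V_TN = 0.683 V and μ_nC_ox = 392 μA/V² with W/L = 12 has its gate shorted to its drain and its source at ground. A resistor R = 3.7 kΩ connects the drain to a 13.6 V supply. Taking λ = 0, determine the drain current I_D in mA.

With gate tied to drain, V_GS = V_DS ≥ V_GS − V_TN, so the device is in saturation.
k_n = μ_nC_ox · (W/L) = 4.704 mA/V².
KCL at the drain: ½ k_n (V_GS − V_TN)² = (V_DD − V_GS)/R.
Let x = V_GS − 0.683. Then 8.7 x² + x − 12.92 = 0, giving x = 1.16 V (positive root), so V_GS = 1.85 V.
I_D = (V_DD − V_GS)/R = (13.6 − 1.85) / 3.7 = 3.18 mA.

I_D = 3.18 mA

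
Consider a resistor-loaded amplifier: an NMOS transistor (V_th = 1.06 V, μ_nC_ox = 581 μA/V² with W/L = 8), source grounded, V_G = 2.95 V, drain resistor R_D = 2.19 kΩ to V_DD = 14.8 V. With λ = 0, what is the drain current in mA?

V_GS = V_G = 2.95 V, so V_ov = 2.95 − 1.06 = 1.89 V.
k_n = μ_nC_ox · (W/L) = 4.648 mA/V².
Assume saturation: I_D = ½ k_n V_ov² = 0.5 × 4.648 × 1.89² = 8.3 mA, giving V_DS = V_DD − I_D R_D = 14.8 − 8.3 × 2.19 = -3.38 V.
But -3.38 V < V_ov = 1.89 V, so the device is actually in triode.
In triode I_D = k_n[V_ov V_DS − ½ V_DS²] and I_D = (V_DD − V_DS)/R_D. Equating: 5.09 V_DS² − 20.24 V_DS + 14.8 = 0, giving V_DS = 0.966 V (the root below V_ov).
I_D = (14.8 − 0.966) / 2.19 = 6.32 mA.

I_D = 6.32 mA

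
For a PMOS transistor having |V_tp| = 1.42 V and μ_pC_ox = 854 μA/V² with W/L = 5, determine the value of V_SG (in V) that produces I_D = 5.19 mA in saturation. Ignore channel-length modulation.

k_p = μ_pC_ox · (W/L) = 4.27 mA/V².
In saturation I_D = ½ k_p (V_SG − |V_tp|)², so V_SG − |V_tp| = √(2 I_D / k_p) = √(2 × 5.19 / 4.27) = 1.56 V.
V_SG = 1.42 + 1.56 = 2.98 V.

V_SG = 2.98 V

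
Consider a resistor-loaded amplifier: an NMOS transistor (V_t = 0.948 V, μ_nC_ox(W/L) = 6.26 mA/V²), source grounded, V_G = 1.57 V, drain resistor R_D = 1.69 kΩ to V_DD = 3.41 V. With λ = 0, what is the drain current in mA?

I_D = 1.21 mA

V_GS = V_G = 1.57 V, so V_ov = 1.57 − 0.948 = 0.622 V.
Assume saturation: I_D = ½ k_n V_ov² = 0.5 × 6.26 × 0.622² = 1.21 mA, giving V_DS = V_DD − I_D R_D = 3.41 − 1.21 × 1.69 = 1.36 V.
V_DS = 1.36 V ≥ V_ov = 0.622 V, confirming saturation.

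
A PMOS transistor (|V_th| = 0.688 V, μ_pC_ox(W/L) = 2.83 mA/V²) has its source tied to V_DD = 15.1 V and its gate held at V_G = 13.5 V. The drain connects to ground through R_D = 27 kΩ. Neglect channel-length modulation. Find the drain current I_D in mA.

V_SG = V_DD − V_G = 15.1 − 13.5 = 1.6 V, so V_ov = 1.6 − 0.688 = 0.912 V.
Assume saturation: I_D = ½ k_p V_ov² = 0.5 × 2.83 × 0.912² = 1.18 mA, giving V_SD = V_DD − I_D R_D = 15.1 − 1.18 × 27 = -16.7 V.
But -16.7 V < V_ov = 0.912 V, so the device is actually in triode.
In triode I_D = k_p[V_ov V_SD − ½ V_SD²] and I_D = (V_DD − V_SD)/R_D. Equating: 38.2 V_SD² − 70.69 V_SD + 15.1 = 0, giving V_SD = 0.246 V (the root below V_ov).
I_D = (15.1 − 0.246) / 27 = 0.55 mA.

I_D = 0.550 mA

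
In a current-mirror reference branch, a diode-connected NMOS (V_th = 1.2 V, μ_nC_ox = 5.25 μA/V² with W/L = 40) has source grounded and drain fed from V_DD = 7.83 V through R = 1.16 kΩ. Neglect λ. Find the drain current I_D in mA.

With gate tied to drain, V_GS = V_DS ≥ V_GS − V_th, so the device is in saturation.
k_n = μ_nC_ox · (W/L) = 0.21 mA/V².
KCL at the drain: ½ k_n (V_GS − V_th)² = (V_DD − V_GS)/R.
Let x = V_GS − 1.2. Then 0.122 x² + x − 6.63 = 0, giving x = 4.34 V (positive root), so V_GS = 5.54 V.
I_D = (V_DD − V_GS)/R = (7.83 − 5.54) / 1.16 = 1.98 mA.

I_D = 1.98 mA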